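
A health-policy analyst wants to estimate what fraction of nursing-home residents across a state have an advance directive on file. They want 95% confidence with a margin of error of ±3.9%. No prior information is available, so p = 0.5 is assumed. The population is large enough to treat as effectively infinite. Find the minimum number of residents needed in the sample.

632

For 95% confidence, z = 1.960.
With p = 0.5, p(1−p) = 0.25.
n = z²·p(1−p)/E² = 1.960² × 0.2500 / 0.039² = 3.8416 × 0.2500 / 0.001521 ≈ 631.43.
Rounding up gives n = 632.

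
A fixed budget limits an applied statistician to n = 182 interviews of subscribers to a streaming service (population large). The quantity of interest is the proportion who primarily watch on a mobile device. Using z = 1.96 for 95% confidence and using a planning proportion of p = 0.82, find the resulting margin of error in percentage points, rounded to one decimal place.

SE(p̂) = √[p(1−p)/n] = √[0.1476/182] = 0.02848.
E = z × SE = 1.96 × 0.02848 = 0.05582, or 5.6 percentage points.

5.6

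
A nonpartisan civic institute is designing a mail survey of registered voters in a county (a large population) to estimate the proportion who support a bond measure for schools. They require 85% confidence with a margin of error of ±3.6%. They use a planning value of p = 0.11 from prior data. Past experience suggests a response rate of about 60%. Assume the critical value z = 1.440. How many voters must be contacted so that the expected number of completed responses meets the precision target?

Completed interviews needed: n₀ = 1.440² × 0.0979 / 0.036² ≈ 156.64 → 157.
At a 60% response rate, contacts needed = 157 / 0.60 ≈ 261.67 → 262.

262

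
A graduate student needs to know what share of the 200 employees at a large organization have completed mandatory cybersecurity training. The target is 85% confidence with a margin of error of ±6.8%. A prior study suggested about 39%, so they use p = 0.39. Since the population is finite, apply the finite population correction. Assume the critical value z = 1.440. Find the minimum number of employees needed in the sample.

Unadjusted: n₀ = 1.440² × 0.39 × 0.61 / 0.068² ≈ 106.68, so n₀ = 107.
Finite population correction with N = 200: n = n₀ / (1 + (n₀−1)/N) = 107 / (1 + 106/200) = 107 / 1.5300 ≈ 69.93.
Rounding up, n = 70.

70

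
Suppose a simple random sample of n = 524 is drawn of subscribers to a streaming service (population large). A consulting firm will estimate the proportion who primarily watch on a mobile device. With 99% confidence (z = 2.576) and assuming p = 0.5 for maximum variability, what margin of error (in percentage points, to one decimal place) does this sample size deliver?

SE(p̂) = √[p(1−p)/n] = √[0.2500/524] = 0.02184.
E = z × SE = 2.576 × 0.02184 = 0.05627, or 5.6 percentage points.

5.6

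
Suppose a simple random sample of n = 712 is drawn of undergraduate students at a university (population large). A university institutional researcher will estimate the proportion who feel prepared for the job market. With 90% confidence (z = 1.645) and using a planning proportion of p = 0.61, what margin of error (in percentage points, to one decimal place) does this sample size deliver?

SE(p̂) = √[p(1−p)/n] = √[0.2379/712] = 0.01828.
E = z × SE = 1.645 × 0.01828 = 0.03007, or 3.0 percentage points.

3.0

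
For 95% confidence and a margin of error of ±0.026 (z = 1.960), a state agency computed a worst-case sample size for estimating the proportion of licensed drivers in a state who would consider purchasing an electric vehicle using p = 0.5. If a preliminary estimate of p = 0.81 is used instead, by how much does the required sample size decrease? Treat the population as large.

Conservative (p = 0.5): n = 1.960² × 0.25 / 0.026² ≈ 1420.71 → 1421.
Using p = 0.81: p(1−p) = 0.1539, so n = 1.960² × 0.1539 / 0.026² ≈ 874.59 → 875.
Reduction: 1421 − 875 = 546.

546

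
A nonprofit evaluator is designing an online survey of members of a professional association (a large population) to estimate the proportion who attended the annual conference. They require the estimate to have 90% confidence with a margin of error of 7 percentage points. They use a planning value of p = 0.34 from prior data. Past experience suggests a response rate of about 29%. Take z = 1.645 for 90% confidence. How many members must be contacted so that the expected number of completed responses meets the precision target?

428

Completed interviews needed: n₀ = 1.645² × 0.2244 / 0.070² ≈ 123.92 → 124.
At a 29% response rate, contacts needed = 124 / 0.29 ≈ 427.59 → 428.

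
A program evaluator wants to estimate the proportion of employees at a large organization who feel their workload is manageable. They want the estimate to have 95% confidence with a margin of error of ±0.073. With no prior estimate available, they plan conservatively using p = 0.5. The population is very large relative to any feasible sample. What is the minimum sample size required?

For 95% confidence, z = 1.960.
With p = 0.5, p(1−p) = 0.25.
n = z²·p(1−p)/E² = 1.960² × 0.2500 / 0.073² = 3.8416 × 0.2500 / 0.005329 ≈ 180.22.
Rounding up gives n = 181.

181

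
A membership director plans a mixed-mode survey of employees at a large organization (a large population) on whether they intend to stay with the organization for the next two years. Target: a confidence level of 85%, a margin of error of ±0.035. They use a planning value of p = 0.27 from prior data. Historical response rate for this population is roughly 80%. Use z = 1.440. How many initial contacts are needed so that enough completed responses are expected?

418

Completed interviews needed: n₀ = 1.440² × 0.1971 / 0.035² ≈ 333.64 → 334.
At an 80% response rate, contacts needed = 334 / 0.80 ≈ 417.50 → 418.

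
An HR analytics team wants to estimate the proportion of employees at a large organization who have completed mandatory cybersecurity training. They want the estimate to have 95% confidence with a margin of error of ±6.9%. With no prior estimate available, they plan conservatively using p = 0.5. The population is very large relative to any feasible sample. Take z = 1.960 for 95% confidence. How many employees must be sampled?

With p = 0.5, p(1−p) = 0.25.
n = z²·p(1−p)/E² = 1.960² × 0.2500 / 0.069² = 3.8416 × 0.2500 / 0.004761 ≈ 201.72.
Rounding up gives n = 202.

202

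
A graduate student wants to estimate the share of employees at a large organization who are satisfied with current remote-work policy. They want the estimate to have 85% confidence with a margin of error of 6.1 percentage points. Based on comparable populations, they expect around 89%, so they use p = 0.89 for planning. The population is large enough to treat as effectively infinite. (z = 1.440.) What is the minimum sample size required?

55

With p = 0.89, p(1−p) = 0.0979.
n = z²·p(1−p)/E² = 1.440² × 0.0979 / 0.061² = 2.0736 × 0.0979 / 0.003721 ≈ 54.56.
Rounding up gives n = 55.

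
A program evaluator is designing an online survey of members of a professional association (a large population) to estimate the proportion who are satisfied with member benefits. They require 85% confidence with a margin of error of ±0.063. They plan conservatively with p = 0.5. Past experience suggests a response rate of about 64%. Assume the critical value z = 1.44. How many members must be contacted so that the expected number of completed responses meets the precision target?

Completed interviews needed: n₀ = 1.44² × 0.2500 / 0.063² ≈ 130.61 → 131.
At a 64% response rate, contacts needed = 131 / 0.64 ≈ 204.69 → 205.

205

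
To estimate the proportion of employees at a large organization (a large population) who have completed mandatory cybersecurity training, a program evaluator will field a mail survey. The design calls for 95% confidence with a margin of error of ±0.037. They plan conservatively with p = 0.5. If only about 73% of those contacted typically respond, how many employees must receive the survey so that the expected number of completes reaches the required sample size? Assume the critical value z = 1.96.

Completed interviews needed: n₀ = 1.96² × 0.2500 / 0.037² ≈ 701.53 → 702.
At a 73% response rate, contacts needed = 702 / 0.73 ≈ 961.64 → 962.

962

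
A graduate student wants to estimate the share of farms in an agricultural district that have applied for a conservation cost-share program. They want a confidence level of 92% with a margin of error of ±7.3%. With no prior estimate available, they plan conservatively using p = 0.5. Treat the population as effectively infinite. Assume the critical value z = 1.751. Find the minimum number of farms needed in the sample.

With p = 0.5, p(1−p) = 0.25.
n = z²·p(1−p)/E² = 1.751² × 0.2500 / 0.073² = 3.0660 × 0.2500 / 0.005329 ≈ 143.84.
Rounding up gives n = 144.

144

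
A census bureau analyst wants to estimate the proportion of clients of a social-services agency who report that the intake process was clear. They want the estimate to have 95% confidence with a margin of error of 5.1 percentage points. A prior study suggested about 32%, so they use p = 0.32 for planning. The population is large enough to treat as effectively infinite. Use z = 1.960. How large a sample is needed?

322

With p = 0.32, p(1−p) = 0.2176.
n = z²·p(1−p)/E² = 1.960² × 0.2176 / 0.051² = 3.8416 × 0.2176 / 0.002601 ≈ 321.39.
Rounding up gives n = 322.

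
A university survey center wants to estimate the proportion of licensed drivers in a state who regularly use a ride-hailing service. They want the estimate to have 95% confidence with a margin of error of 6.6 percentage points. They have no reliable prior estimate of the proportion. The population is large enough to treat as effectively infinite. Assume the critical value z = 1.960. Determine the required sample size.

With no prior estimate, use p = 0.5, giving p(1−p) = 0.25.
n = z²·p(1−p)/E² = 1.960² × 0.2500 / 0.066² = 3.8416 × 0.2500 / 0.004356 ≈ 220.48.
Rounding up gives n = 221.

221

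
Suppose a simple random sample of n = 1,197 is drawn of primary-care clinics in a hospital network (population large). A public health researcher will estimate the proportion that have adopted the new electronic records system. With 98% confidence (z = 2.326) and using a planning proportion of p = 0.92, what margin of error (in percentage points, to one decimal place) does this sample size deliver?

1.8

SE(p̂) = √[p(1−p)/n] = √[0.0736/1197] = 0.00784.
E = z × SE = 2.326 × 0.00784 = 0.01824, or 1.8 percentage points.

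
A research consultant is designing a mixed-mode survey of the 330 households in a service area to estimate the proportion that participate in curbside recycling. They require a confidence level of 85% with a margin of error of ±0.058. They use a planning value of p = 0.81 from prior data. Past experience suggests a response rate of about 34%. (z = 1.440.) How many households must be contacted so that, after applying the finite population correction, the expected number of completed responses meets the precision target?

218

Completed interviews needed (unadjusted): n₀ = 1.440² × 0.1539 / 0.058² ≈ 94.87 → 95.
FPC for N = 330: n = 95 / (1 + 94/330) = 95 / 1.2848 ≈ 73.94 → 74.
At a 34% response rate, contacts needed = 74 / 0.34 ≈ 217.65 → 218.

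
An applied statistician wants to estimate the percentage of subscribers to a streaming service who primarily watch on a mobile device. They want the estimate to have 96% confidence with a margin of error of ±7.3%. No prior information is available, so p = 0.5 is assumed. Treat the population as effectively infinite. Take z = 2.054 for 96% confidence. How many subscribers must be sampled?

With p = 0.5, p(1−p) = 0.25.
n = z²·p(1−p)/E² = 2.054² × 0.2500 / 0.073² = 4.2189 × 0.2500 / 0.005329 ≈ 197.92.
Rounding up gives n = 198.

198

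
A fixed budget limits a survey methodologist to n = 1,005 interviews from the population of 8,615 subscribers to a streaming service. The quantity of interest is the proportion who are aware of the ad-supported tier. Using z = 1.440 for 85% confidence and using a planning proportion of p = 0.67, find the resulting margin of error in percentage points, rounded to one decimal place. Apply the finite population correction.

2.0

Finite-population factor: (N−n)/(N−1) = (8615−1005)/(8615−1) = 0.8834.
SE(p̂) = √[p(1−p)/n · (N−n)/(N−1)] = √[0.2211/1005 × 0.8834] = 0.01394.
E = z × SE = 1.440 × 0.01394 = 0.02008 ≈ 2.0 percentage points.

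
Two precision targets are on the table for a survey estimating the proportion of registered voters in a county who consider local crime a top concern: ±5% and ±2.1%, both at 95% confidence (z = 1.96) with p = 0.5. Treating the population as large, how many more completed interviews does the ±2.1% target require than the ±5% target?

1793

At ±5%: n = 1.96² × 0.2500 / 0.050² ≈ 384.16 → 385.
At ±2.1%: n = 1.96² × 0.2500 / 0.021² ≈ 2177.78 → 2178.
Additional respondents: 2178 − 385 = 1793.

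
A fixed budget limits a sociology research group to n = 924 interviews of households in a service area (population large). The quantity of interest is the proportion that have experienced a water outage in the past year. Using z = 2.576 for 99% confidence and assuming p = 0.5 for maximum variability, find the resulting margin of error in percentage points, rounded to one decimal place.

4.2

SE(p̂) = √[p(1−p)/n] = √[0.2500/924] = 0.01645.
E = z × SE = 2.576 × 0.01645 = 0.04237, or 4.2 percentage points.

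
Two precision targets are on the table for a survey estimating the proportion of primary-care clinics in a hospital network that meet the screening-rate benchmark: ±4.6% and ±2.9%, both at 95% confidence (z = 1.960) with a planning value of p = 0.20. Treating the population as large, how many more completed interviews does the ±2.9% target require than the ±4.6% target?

440

At ±4.6%: n = 1.960² × 0.1600 / 0.046² ≈ 290.48 → 291.
At ±2.9%: n = 1.960² × 0.1600 / 0.029² ≈ 730.86 → 731.
Additional respondents: 731 − 291 = 440.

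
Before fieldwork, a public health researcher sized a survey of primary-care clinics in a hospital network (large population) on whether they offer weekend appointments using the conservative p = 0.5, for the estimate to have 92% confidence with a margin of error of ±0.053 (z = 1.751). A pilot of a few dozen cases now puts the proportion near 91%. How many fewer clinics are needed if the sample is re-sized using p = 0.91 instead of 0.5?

Conservative (p = 0.5): n = 1.751² × 0.25 / 0.053² ≈ 272.87 → 273.
Using p = 0.91: p(1−p) = 0.0819, so n = 1.751² × 0.0819 / 0.053² ≈ 89.39 → 90.
Reduction: 273 − 90 = 183.

183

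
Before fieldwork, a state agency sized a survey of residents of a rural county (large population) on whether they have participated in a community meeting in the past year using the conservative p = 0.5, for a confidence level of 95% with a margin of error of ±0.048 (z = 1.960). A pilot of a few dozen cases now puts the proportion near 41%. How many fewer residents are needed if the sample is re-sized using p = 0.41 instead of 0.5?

Conservative (p = 0.5): n = 1.960² × 0.25 / 0.048² ≈ 416.84 → 417.
Using p = 0.41: p(1−p) = 0.2419, so n = 1.960² × 0.2419 / 0.048² ≈ 403.33 → 404.
Reduction: 417 − 404 = 13.

13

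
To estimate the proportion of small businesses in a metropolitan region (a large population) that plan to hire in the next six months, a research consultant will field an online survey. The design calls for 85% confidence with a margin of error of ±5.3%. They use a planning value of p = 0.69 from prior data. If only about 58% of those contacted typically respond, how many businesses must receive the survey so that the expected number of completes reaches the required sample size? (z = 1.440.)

273

Completed interviews needed: n₀ = 1.440² × 0.2139 / 0.053² ≈ 157.90 → 158.
At a 58% response rate, contacts needed = 158 / 0.58 ≈ 272.41 → 273.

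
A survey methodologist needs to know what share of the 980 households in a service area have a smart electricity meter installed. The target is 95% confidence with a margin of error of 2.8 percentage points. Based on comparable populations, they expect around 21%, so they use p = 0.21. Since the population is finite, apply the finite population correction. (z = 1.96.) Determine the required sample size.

445

Unadjusted: n₀ = 1.96² × 0.21 × 0.79 / 0.028² ≈ 812.91, so n₀ = 813.
Finite population correction with N = 980: n = n₀ / (1 + (n₀−1)/N) = 813 / (1 + 812/980) = 813 / 1.8286 ≈ 444.61.
Rounding up, n = 445.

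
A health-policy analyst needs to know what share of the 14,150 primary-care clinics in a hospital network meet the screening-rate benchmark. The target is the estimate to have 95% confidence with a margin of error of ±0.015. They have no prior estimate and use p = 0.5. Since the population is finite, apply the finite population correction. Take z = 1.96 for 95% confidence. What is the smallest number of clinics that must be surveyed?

3280

Unadjusted: n₀ = 1.96² × 0.50 × 0.50 / 0.015² ≈ 4268.44, so n₀ = 4269.
Finite population correction with N = 14,150: n = n₀ / (1 + (n₀−1)/N) = 4269 / (1 + 4268/14150) = 4269 / 1.3016 ≈ 3279.75.
Rounding up, n = 3280.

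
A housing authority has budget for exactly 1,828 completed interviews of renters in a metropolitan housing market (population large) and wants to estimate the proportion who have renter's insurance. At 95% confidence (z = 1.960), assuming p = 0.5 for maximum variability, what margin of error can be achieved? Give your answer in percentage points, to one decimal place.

2.3

SE(p̂) = √[p(1−p)/n] = √[0.2500/1828] = 0.01169.
E = z × SE = 1.960 × 0.01169 = 0.02292, or 2.3 percentage points.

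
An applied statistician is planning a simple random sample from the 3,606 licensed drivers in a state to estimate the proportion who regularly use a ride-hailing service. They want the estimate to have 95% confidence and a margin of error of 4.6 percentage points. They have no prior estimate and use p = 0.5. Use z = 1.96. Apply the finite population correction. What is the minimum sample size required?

404

Unadjusted: n₀ = 1.96² × 0.50 × 0.50 / 0.046² ≈ 453.88, so n₀ = 454.
Finite population correction with N = 3,606: n = n₀ / (1 + (n₀−1)/N) = 454 / (1 + 453/3606) = 454 / 1.1256 ≈ 403.33.
Rounding up, n = 404.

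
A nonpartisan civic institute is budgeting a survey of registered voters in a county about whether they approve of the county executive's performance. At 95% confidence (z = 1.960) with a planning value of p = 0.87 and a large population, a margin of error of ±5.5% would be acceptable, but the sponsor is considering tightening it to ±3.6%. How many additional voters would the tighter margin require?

At ±5.5%: n = 1.960² × 0.1131 / 0.055² ≈ 143.63 → 144.
At ±3.6%: n = 1.960² × 0.1131 / 0.036² ≈ 335.25 → 336.
Additional respondents: 336 − 144 = 192.

192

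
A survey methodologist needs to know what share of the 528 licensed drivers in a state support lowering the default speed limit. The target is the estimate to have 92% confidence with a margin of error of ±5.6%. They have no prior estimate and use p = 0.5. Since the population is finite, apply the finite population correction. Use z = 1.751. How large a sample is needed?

Unadjusted: n₀ = 1.751² × 0.50 × 0.50 / 0.056² ≈ 244.42, so n₀ = 245.
Finite population correction with N = 528: n = n₀ / (1 + (n₀−1)/N) = 245 / (1 + 244/528) = 245 / 1.4621 ≈ 167.56.
Rounding up, n = 168.

168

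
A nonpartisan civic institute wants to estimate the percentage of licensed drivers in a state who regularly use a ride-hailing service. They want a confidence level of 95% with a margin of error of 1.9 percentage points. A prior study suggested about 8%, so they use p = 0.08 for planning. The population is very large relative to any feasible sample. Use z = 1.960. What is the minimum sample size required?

With p = 0.08, p(1−p) = 0.0736.
n = z²·p(1−p)/E² = 1.960² × 0.0736 / 0.019² = 3.8416 × 0.0736 / 0.000361 ≈ 783.22.
Rounding up gives n = 784.

784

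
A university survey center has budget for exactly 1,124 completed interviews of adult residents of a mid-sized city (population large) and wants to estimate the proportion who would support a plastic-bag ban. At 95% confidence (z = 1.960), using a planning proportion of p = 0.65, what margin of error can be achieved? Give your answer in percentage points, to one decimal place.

2.8

SE(p̂) = √[p(1−p)/n] = √[0.2275/1124] = 0.01423.
E = z × SE = 1.960 × 0.01423 = 0.02788, or 2.8 percentage points.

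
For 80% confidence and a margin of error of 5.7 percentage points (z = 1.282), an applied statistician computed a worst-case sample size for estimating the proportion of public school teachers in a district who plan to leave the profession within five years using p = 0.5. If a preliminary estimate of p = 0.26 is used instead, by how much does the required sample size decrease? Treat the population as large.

29

Conservative (p = 0.5): n = 1.282² × 0.25 / 0.057² ≈ 126.46 → 127.
Using p = 0.26: p(1−p) = 0.1924, so n = 1.282² × 0.1924 / 0.057² ≈ 97.33 → 98.
Reduction: 127 − 98 = 29.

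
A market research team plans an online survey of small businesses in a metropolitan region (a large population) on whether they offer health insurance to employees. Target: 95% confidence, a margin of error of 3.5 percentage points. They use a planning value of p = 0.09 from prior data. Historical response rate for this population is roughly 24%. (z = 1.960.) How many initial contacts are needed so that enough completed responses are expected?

Completed interviews needed: n₀ = 1.960² × 0.0819 / 0.035² ≈ 256.84 → 257.
At a 24% response rate, contacts needed = 257 / 0.24 ≈ 1070.83 → 1071.

1071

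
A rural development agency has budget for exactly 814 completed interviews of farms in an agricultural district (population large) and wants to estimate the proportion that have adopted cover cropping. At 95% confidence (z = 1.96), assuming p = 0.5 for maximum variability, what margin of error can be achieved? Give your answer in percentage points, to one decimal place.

3.4

SE(p̂) = √[p(1−p)/n] = √[0.2500/814] = 0.01752.
E = z × SE = 1.96 × 0.01752 = 0.03435, or 3.4 percentage points.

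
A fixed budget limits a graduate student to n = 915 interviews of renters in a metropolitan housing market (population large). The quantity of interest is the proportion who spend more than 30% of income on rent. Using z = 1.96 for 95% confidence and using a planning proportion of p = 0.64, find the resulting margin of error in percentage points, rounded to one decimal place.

3.1

SE(p̂) = √[p(1−p)/n] = √[0.2304/915] = 0.01587.
E = z × SE = 1.96 × 0.01587 = 0.03110, or 3.1 percentage points.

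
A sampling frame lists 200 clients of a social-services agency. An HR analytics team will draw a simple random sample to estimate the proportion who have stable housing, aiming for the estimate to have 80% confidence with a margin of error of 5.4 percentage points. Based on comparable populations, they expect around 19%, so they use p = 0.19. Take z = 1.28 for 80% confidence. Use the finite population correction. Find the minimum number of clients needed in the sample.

61

Unadjusted: n₀ = 1.28² × 0.19 × 0.81 / 0.054² ≈ 86.47, so n₀ = 87.
Finite population correction with N = 200: n = n₀ / (1 + (n₀−1)/N) = 87 / (1 + 86/200) = 87 / 1.4300 ≈ 60.84.
Rounding up, n = 61.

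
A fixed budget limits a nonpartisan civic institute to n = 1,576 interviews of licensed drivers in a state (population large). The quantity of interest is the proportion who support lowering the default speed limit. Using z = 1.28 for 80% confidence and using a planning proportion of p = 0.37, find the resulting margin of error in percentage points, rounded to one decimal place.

SE(p̂) = √[p(1−p)/n] = √[0.2331/1576] = 0.01216.
E = z × SE = 1.28 × 0.01216 = 0.01557, or 1.6 percentage points.

1.6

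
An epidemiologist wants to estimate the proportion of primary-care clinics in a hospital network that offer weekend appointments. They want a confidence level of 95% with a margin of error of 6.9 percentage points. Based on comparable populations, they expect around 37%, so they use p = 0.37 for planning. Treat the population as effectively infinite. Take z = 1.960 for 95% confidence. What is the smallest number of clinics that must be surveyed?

189

With p = 0.37, p(1−p) = 0.2331.
n = z²·p(1−p)/E² = 1.960² × 0.2331 / 0.069² = 3.8416 × 0.2331 / 0.004761 ≈ 188.09.
Rounding up gives n = 189.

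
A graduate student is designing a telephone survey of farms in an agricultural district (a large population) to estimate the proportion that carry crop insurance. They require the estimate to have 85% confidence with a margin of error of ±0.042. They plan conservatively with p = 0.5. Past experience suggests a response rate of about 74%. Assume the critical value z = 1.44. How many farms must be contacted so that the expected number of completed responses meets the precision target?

398

Completed interviews needed: n₀ = 1.44² × 0.2500 / 0.042² ≈ 293.88 → 294.
At a 74% response rate, contacts needed = 294 / 0.74 ≈ 397.30 → 398.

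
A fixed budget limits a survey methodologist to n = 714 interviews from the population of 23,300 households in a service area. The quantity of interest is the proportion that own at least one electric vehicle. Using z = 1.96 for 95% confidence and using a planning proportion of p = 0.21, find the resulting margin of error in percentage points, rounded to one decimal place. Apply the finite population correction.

Finite-population factor: (N−n)/(N−1) = (23300−714)/(23300−1) = 0.9694.
SE(p̂) = √[p(1−p)/n · (N−n)/(N−1)] = √[0.1659/714 × 0.9694] = 0.01501.
E = z × SE = 1.96 × 0.01501 = 0.02942 ≈ 2.9 percentage points.

2.9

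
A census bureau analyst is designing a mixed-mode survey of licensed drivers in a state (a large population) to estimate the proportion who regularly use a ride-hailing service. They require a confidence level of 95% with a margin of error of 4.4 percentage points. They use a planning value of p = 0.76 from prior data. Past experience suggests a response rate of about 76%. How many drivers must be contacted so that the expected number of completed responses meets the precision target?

For 95% confidence, z = 1.960.
Completed interviews needed: n₀ = 1.960² × 0.1824 / 0.044² ≈ 361.94 → 362.
At a 76% response rate, contacts needed = 362 / 0.76 ≈ 476.32 → 477.

477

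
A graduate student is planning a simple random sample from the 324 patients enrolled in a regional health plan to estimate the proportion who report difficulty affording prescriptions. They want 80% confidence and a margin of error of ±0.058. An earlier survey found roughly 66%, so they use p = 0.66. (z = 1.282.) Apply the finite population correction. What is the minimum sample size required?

83

Unadjusted: n₀ = 1.282² × 0.66 × 0.34 / 0.058² ≈ 109.63, so n₀ = 110.
Finite population correction with N = 324: n = n₀ / (1 + (n₀−1)/N) = 110 / (1 + 109/324) = 110 / 1.3364 ≈ 82.31.
Rounding up, n = 83.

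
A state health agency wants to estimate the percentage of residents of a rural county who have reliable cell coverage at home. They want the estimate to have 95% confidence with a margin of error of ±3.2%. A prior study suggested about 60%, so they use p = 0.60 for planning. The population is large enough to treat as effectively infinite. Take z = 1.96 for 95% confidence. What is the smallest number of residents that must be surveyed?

With p = 0.60, p(1−p) = 0.2400.
n = z²·p(1−p)/E² = 1.96² × 0.2400 / 0.032² = 3.8416 × 0.2400 / 0.001024 ≈ 900.38.
Rounding up gives n = 901.

901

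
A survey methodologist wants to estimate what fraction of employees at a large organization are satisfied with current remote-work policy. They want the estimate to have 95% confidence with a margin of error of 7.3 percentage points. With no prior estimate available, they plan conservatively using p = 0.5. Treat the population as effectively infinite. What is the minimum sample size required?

For 95% confidence, z = 1.96.
With p = 0.5, p(1−p) = 0.25.
n = z²·p(1−p)/E² = 1.96² × 0.2500 / 0.073² = 3.8416 × 0.2500 / 0.005329 ≈ 180.22.
Rounding up gives n = 181.

181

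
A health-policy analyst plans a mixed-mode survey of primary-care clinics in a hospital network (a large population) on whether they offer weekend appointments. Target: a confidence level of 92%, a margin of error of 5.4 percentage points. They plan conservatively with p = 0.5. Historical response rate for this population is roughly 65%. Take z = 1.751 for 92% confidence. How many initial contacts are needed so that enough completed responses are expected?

Completed interviews needed: n₀ = 1.751² × 0.2500 / 0.054² ≈ 262.86 → 263.
At a 65% response rate, contacts needed = 263 / 0.65 ≈ 404.62 → 405.

405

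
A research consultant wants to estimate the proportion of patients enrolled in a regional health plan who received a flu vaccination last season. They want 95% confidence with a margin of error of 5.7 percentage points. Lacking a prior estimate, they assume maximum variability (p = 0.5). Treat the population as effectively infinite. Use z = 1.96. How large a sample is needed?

With p = 0.5, p(1−p) = 0.25.
n = z²·p(1−p)/E² = 1.96² × 0.2500 / 0.057² = 3.8416 × 0.2500 / 0.003249 ≈ 295.60.
Rounding up gives n = 296.

296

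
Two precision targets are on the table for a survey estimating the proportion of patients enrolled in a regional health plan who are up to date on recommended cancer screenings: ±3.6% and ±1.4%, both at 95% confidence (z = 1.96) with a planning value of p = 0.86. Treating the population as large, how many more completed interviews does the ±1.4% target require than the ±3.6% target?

2003

At ±3.6%: n = 1.96² × 0.1204 / 0.036² ≈ 356.89 → 357.
At ±1.4%: n = 1.96² × 0.1204 / 0.014² ≈ 2359.84 → 2360.
Additional respondents: 2360 − 357 = 2003.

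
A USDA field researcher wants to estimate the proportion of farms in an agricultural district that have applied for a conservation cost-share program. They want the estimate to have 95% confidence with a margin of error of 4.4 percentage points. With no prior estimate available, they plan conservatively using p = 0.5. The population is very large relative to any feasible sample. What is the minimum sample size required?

For 95% confidence, z = 1.960.
With p = 0.5, p(1−p) = 0.25.
n = z²·p(1−p)/E² = 1.960² × 0.2500 / 0.044² = 3.8416 × 0.2500 / 0.001936 ≈ 496.07.
Rounding up gives n = 497.

497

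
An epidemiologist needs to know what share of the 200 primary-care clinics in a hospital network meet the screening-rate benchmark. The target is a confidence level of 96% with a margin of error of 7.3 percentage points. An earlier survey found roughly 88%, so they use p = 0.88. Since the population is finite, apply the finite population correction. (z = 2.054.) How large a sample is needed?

Unadjusted: n₀ = 2.054² × 0.88 × 0.12 / 0.073² ≈ 83.60, so n₀ = 84.
Finite population correction with N = 200: n = n₀ / (1 + (n₀−1)/N) = 84 / (1 + 83/200) = 84 / 1.4150 ≈ 59.36.
Rounding up, n = 60.

60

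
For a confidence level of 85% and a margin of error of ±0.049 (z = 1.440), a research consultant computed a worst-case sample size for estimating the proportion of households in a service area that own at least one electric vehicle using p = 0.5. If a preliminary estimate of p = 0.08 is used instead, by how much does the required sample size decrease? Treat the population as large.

Conservative (p = 0.5): n = 1.440² × 0.25 / 0.049² ≈ 215.91 → 216.
Using p = 0.08: p(1−p) = 0.0736, so n = 1.440² × 0.0736 / 0.049² ≈ 63.56 → 64.
Reduction: 216 − 64 = 152.

152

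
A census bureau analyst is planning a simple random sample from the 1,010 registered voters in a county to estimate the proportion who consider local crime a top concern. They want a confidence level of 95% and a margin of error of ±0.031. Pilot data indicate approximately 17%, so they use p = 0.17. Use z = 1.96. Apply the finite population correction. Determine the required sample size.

363

Unadjusted: n₀ = 1.96² × 0.17 × 0.83 / 0.031² ≈ 564.05, so n₀ = 565.
Finite population correction with N = 1,010: n = n₀ / (1 + (n₀−1)/N) = 565 / (1 + 564/1010) = 565 / 1.5584 ≈ 362.55.
Rounding up, n = 363.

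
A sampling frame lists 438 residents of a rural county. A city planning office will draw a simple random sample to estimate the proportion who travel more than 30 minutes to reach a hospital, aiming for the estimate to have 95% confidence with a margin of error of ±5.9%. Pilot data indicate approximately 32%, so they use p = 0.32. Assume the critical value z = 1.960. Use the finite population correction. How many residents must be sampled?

Unadjusted: n₀ = 1.960² × 0.32 × 0.68 / 0.059² ≈ 240.14, so n₀ = 241.
Finite population correction with N = 438: n = n₀ / (1 + (n₀−1)/N) = 241 / (1 + 240/438) = 241 / 1.5479 ≈ 155.69.
Rounding up, n = 156.

156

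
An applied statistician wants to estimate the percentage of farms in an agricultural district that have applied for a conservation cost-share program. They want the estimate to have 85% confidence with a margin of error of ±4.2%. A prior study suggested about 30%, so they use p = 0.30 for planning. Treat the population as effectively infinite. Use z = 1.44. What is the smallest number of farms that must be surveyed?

247

With p = 0.30, p(1−p) = 0.2100.
n = z²·p(1−p)/E² = 1.44² × 0.2100 / 0.042² = 2.0736 × 0.2100 / 0.001764 ≈ 246.86.
Rounding up gives n = 247.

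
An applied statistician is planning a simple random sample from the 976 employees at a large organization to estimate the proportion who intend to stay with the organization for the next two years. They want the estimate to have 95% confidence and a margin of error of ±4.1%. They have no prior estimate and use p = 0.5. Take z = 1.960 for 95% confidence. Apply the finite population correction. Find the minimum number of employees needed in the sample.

Unadjusted: n₀ = 1.960² × 0.50 × 0.50 / 0.041² ≈ 571.33, so n₀ = 572.
Finite population correction with N = 976: n = n₀ / (1 + (n₀−1)/N) = 572 / (1 + 571/976) = 572 / 1.5850 ≈ 360.87.
Rounding up, n = 361.

361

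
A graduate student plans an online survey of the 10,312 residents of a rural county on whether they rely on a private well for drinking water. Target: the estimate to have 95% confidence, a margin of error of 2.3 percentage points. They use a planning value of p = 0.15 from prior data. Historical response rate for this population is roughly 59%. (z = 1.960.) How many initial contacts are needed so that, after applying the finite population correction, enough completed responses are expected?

1441

Completed interviews needed (unadjusted): n₀ = 1.960² × 0.1275 / 0.023² ≈ 925.91 → 926.
FPC for N = 10,312: n = 926 / (1 + 925/10312) = 926 / 1.0897 ≈ 849.77 → 850.
At a 59% response rate, contacts needed = 850 / 0.59 ≈ 1440.68 → 1441.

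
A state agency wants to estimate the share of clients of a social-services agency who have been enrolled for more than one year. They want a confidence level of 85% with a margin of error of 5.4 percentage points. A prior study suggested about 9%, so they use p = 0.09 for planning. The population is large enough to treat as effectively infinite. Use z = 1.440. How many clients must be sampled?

With p = 0.09, p(1−p) = 0.0819.
n = z²·p(1−p)/E² = 1.440² × 0.0819 / 0.054² = 2.0736 × 0.0819 / 0.002916 ≈ 58.24.
Rounding up gives n = 59.

59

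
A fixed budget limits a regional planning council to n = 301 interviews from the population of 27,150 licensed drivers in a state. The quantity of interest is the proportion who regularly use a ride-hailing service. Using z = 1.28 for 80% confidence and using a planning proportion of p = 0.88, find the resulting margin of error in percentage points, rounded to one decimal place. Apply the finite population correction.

2.4

Finite-population factor: (N−n)/(N−1) = (27150−301)/(27150−1) = 0.9889.
SE(p̂) = √[p(1−p)/n · (N−n)/(N−1)] = √[0.1056/301 × 0.9889] = 0.01863.
E = z × SE = 1.28 × 0.01863 = 0.02384 ≈ 2.4 percentage points.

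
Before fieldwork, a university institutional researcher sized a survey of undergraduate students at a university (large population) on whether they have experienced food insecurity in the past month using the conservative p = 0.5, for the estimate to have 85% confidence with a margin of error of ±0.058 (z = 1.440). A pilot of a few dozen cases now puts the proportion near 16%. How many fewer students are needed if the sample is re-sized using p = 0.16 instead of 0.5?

Conservative (p = 0.5): n = 1.440² × 0.25 / 0.058² ≈ 154.10 → 155.
Using p = 0.16: p(1−p) = 0.1344, so n = 1.440² × 0.1344 / 0.058² ≈ 82.85 → 83.
Reduction: 155 − 83 = 72.

72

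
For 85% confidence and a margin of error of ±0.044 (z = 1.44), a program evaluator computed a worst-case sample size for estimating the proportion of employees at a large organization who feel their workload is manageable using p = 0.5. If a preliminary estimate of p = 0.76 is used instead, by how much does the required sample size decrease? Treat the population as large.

72

Conservative (p = 0.5): n = 1.44² × 0.25 / 0.044² ≈ 267.77 → 268.
Using p = 0.76: p(1−p) = 0.1824, so n = 1.44² × 0.1824 / 0.044² ≈ 195.36 → 196.
Reduction: 268 − 196 = 72.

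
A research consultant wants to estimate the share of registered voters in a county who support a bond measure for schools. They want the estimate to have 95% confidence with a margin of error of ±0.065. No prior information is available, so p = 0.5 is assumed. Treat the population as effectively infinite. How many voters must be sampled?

For 95% confidence, z = 1.960.
With p = 0.5, p(1−p) = 0.25.
n = z²·p(1−p)/E² = 1.960² × 0.2500 / 0.065² = 3.8416 × 0.2500 / 0.004225 ≈ 227.31.
Rounding up gives n = 228.

228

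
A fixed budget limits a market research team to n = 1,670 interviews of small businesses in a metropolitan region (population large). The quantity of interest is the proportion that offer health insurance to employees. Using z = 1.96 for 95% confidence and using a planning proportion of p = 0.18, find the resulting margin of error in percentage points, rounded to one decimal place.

SE(p̂) = √[p(1−p)/n] = √[0.1476/1670] = 0.00940.
E = z × SE = 1.96 × 0.00940 = 0.01843, or 1.8 percentage points.

1.8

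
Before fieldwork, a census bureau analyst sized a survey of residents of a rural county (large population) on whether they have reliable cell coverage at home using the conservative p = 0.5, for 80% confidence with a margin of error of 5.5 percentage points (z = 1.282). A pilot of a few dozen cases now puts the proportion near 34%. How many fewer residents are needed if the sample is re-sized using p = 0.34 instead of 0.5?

14

Conservative (p = 0.5): n = 1.282² × 0.25 / 0.055² ≈ 135.83 → 136.
Using p = 0.34: p(1−p) = 0.2244, so n = 1.282² × 0.2244 / 0.055² ≈ 121.92 → 122.
Reduction: 136 − 122 = 14.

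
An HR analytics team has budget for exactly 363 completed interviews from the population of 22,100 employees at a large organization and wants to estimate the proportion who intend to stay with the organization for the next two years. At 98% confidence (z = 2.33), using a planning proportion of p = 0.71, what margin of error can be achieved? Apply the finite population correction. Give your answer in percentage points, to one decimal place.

5.5

Finite-population factor: (N−n)/(N−1) = (22100−363)/(22100−1) = 0.9836.
SE(p̂) = √[p(1−p)/n · (N−n)/(N−1)] = √[0.2059/363 × 0.9836] = 0.02362.
E = z × SE = 2.33 × 0.02362 = 0.05504 ≈ 5.5 percentage points.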